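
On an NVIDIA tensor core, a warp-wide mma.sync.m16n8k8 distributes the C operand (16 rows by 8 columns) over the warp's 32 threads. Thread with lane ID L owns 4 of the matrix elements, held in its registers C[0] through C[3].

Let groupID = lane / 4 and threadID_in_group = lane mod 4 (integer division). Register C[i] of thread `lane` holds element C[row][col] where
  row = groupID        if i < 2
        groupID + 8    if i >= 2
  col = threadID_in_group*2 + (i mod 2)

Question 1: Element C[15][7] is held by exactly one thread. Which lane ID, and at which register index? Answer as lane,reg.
31,3

r=15⇒gr=7,Rb=1  c=7⇒th=3,odd=1
L=7*4+3=31  i=1*2+1=3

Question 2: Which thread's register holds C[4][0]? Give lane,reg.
r=4⇒gr=4,Rb=0  c=0⇒th=0,odd=0
L=4*4+0=16  i=0*2+0=0

16,0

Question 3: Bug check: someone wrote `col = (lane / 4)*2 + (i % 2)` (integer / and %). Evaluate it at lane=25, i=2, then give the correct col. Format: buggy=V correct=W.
buggy=12 correct=2

`(lane / 4)*2 + (i % 2)`[25,2]=>12
lane 25=>25/4=6, 25 mod 4=1
i=2  r:6+8=>14  c:2·1+0=>2
col: 12 vs 2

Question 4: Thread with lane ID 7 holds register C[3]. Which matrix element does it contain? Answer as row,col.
9,7

7: gr=1,th=3
[3] (1+8,3*2+1) = (9,7)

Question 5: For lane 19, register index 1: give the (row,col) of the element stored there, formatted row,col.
lane 19⇒19/4=4, 19 mod 4=3
i=1  r:4+0⇒4  c:2·3+1⇒7

4,7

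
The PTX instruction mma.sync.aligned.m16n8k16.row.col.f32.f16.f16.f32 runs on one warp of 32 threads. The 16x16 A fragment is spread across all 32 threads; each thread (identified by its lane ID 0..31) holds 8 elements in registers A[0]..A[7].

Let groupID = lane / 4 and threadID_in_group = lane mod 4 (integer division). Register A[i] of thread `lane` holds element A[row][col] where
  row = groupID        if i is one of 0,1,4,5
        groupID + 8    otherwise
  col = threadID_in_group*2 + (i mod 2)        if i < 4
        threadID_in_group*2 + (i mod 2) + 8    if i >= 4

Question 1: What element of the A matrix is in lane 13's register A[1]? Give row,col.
L=13->gid=13>>2=3, tid=13&3=1
[1]->row 3+0=3  col 1·2+1+0=3

3,3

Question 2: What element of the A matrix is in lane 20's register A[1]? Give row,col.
5,1

L=20→G=20>>2=5, T=20&3=0
[1]→row 5+0=5  col 0·2+1+0=1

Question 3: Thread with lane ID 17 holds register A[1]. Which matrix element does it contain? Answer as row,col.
17: gr=4,th=1
[1] (4+0,1*2+1+0) = (4,3)

4,3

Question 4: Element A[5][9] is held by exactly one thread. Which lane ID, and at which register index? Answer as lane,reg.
r:5=>grp=5,rB=0  c:9=>cB=1,tig=0,lo=1
L=5*4+0=20  i=1*4+0*2+1=5

20,5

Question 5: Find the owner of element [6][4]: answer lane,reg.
26,0

r=6->g=6,rb=0  c=4->cb=0,t=2,b0=0
L=6*4+2=26  i=0*4+0*2+0=0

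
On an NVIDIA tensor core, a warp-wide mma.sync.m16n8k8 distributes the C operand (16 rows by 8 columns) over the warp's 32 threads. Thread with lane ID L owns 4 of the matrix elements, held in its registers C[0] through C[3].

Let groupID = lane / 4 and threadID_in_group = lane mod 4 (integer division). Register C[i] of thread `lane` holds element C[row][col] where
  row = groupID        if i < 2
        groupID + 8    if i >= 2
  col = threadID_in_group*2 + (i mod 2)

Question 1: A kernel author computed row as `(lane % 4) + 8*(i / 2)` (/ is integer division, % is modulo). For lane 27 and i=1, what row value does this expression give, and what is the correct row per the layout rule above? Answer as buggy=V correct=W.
buggy=3 correct=6

`(lane % 4) + 8*(i / 2)`[27,1]->3
lane 27->27/4=6, 27 mod 4=3
i=1  r:6+0->6  c:2·3+1->7
row: 3 vs 6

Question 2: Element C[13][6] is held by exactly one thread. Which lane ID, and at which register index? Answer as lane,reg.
23,2

r=13⇒gr=5,Rb=1  c=6⇒th=3,odd=0
L=5*4+3=23  i=1*2+0=2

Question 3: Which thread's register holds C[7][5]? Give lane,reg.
30,1

r=7->g=7,rb=0  c=5->t=2,b0=1
L=7*4+2=30  i=0*2+1=1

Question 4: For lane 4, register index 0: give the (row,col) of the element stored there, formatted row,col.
lane 4: G=1 (4/4), T=0 (4%4)
i=0: r=1+0=1, c=0*2+0=0

1,0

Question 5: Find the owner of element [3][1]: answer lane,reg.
12,1

r: 3->gid=3,r8=0  c: 1->tid=0,i&1=1
L=3*4+0=12  i=0*2+1=1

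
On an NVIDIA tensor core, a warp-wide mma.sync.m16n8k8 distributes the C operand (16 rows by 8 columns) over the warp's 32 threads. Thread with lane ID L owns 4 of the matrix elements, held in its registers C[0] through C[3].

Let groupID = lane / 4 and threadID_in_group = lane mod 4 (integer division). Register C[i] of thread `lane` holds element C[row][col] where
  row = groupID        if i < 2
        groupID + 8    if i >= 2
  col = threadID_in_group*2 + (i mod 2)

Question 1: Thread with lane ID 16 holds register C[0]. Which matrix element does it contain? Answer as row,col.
lane 16→16/4=4, 16 mod 4=0
i=0  r:4+0→4  c:2·0+0→0

4,0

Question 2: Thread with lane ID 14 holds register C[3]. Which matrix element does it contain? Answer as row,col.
lane 14: grp=3 (14/4), tig=2 (14%4)
i=3: r=3+8=11, c=2*2+1=5

11,5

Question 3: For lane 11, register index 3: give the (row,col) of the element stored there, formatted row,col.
10,7

lane 11->11/4=2, 11 mod 4=3
i=3  r:2+8->10  c:2·3+1->7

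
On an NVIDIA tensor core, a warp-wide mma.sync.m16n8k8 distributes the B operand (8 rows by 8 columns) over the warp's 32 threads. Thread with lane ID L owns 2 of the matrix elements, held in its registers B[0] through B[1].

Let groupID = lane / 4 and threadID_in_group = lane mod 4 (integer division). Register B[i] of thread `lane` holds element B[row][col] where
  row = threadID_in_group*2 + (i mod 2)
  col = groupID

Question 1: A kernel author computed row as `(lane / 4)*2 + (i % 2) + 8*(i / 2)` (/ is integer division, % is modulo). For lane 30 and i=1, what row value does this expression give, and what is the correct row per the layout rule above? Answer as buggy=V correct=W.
buggy=15 correct=5

`(lane / 4)*2 + (i % 2) + 8*(i / 2)`[30,1]->15
lane 30: g=7 (30/4), t=2 (30%4)
i=1: r=2*2+1=5, c=g=7
row: 15 vs 5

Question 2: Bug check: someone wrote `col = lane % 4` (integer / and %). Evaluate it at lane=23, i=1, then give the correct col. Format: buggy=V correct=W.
`lane % 4`[23,1]→3
lane 23: G=5 (23/4), T=3 (23%4)
i=1: r=3*2+1=7, c=G=5
col: 3 vs 5

buggy=3 correct=5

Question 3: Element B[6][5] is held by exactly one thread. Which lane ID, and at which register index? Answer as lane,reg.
c:5=>grp=5  r:6=>tig=3,lo=0
L=5*4+3=23  i=0=0

23,0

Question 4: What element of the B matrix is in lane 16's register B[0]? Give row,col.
L=16⇒gr=16>>2=4, th=16&3=0
[0]⇒row 0·2+0=0  col gr=4

0,4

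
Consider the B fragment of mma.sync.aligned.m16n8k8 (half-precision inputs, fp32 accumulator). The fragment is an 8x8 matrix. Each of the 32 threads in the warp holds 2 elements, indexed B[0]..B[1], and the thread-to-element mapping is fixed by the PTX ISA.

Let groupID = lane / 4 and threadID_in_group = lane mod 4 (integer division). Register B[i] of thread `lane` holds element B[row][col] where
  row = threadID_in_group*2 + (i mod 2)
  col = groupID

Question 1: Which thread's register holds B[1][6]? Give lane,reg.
c=6->g=6  r=1->t=0,b0=1
L=6*4+0=24  i=1=1

24,1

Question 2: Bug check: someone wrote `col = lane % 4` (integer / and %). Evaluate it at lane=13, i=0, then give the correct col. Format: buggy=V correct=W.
buggy=1 correct=3

`lane % 4`[13,0]=>1
13: grp=3,tig=1
[0] (1*2+0,3) = (2,3)
col: 1 vs 3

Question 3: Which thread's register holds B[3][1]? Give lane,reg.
c: 1->gid=1  r: 3->tid=1,i&1=1
L=1*4+1=5  i=1=1

5,1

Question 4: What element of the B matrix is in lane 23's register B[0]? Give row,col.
6,5

lane 23=>23/4=5, 23 mod 4=3
i=0  r:2·3+0=>6  c:5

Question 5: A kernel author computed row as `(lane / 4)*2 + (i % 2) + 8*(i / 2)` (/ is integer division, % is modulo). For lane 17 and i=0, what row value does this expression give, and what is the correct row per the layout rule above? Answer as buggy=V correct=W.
buggy=8 correct=2

`(lane / 4)*2 + (i % 2) + 8*(i / 2)`[17,0]⇒8
17: gr=4,th=1
[0] (1*2+0,4) = (2,4)
row: 8 vs 2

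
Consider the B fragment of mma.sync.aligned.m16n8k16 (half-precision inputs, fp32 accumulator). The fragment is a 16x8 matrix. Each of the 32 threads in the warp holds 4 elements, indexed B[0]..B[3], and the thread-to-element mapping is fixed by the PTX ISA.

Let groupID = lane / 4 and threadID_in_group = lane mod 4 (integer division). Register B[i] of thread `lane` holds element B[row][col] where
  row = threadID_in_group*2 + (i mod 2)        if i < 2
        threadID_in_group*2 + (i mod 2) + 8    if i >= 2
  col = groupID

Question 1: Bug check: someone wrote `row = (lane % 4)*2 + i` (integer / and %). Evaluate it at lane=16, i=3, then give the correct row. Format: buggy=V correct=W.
`(lane % 4)*2 + i`[16,3]→3
lane 16: G=4 (16/4), T=0 (16%4)
i=3: r=0*2+1+8=9, c=G=4
row: 3 vs 9

buggy=3 correct=9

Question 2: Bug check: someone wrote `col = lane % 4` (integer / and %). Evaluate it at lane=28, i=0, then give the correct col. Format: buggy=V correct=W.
`lane % 4`[28,0]=>0
lane 28=>28/4=7, 28 mod 4=0
i=0  r:2·0+0+0=>0  c:7
col: 0 vs 7

buggy=0 correct=7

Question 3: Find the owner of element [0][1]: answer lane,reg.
4,0

c=1→G=1  r=0→rhi=0,T=0,p=0
L=1*4+0=4  i=0*2+0=0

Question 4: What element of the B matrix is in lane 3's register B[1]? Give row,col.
lane 3=>3/4=0, 3 mod 4=3
i=1  r:2·3+1+0=>7  c:0

7,0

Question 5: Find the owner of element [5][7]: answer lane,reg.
c=7->g=7  r=5->rb=0,t=2,b0=1
L=7*4+2=30  i=0*2+1=1

30,1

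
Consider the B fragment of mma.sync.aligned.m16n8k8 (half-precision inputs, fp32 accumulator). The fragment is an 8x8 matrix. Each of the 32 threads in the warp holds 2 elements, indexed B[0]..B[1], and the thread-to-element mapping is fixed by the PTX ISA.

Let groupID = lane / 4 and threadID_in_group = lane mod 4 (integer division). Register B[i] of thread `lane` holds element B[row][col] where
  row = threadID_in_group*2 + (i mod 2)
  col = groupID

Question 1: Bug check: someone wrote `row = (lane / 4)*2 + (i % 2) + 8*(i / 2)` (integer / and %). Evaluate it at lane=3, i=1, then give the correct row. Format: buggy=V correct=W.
`(lane / 4)*2 + (i % 2) + 8*(i / 2)`[3,1]→1
L=3→G=3>>2=0, T=3&3=3
[1]→row 3·2+1=7  col G=0
row: 1 vs 7

buggy=1 correct=7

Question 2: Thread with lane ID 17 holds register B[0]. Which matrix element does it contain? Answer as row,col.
lane 17->17/4=4, 17 mod 4=1
i=0  r:2·1+0->2  c:4

2,4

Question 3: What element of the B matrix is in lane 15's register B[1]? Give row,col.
lane 15: G=3 (15/4), T=3 (15%4)
i=1: r=3*2+1=7, c=G=3

7,3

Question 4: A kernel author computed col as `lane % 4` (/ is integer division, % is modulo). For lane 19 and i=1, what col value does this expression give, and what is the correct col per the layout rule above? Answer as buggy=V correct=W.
buggy=3 correct=4

`lane % 4`[19,1]->3
lane 19->19/4=4, 19 mod 4=3
i=1  r:2·3+1->7  c:4
col: 3 vs 4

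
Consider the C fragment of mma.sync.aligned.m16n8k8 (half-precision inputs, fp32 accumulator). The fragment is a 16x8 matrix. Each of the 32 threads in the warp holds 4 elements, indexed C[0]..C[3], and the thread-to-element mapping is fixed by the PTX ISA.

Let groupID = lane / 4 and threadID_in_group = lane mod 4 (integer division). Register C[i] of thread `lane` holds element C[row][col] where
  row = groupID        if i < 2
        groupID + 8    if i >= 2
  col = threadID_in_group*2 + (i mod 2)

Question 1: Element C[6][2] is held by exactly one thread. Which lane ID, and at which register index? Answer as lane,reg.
r=6→G=6,rhi=0  c=2→T=1,p=0
L=6*4+1=25  i=0*2+0=0

25,0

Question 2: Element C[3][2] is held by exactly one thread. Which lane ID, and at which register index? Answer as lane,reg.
13,0

r:3=>grp=3,rB=0  c:2=>tig=1,lo=0
L=3*4+1=13  i=0*2+0=0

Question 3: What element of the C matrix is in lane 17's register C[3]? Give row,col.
lane 17: gr=4 (17/4), th=1 (17%4)
i=3: r=4+8=12, c=1*2+1=3

12,3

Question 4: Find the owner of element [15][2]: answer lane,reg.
29,2

r=15->g=7,rb=1  c=2->t=1,b0=0
L=7*4+1=29  i=1*2+0=2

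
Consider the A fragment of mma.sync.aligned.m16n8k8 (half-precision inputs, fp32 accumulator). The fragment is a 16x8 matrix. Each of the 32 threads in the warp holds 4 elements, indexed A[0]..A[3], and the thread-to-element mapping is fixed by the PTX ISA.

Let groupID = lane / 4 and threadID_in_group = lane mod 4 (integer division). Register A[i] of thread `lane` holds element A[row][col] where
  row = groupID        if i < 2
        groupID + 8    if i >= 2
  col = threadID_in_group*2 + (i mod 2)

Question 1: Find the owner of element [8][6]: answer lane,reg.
3,2

r=8→G=0,rhi=1  c=6→T=3,p=0
L=0*4+3=3  i=1*2+0=2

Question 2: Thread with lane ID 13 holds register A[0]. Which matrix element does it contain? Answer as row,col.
3,2

13: g=3,t=1
[0] (3+0,1*2+0) = (3,2)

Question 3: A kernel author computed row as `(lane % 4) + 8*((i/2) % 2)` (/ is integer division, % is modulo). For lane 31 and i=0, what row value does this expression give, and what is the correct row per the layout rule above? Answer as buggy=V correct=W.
buggy=3 correct=7

`(lane % 4) + 8*((i/2) % 2)`[31,0]=>3
lane 31=>31/4=7, 31 mod 4=3
i=0  r:7+0=>7  c:2·3+0=>6
row: 3 vs 7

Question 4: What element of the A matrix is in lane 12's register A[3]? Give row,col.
11,1

12: G=3,T=0
[3] (3+8,0*2+1) = (11,1)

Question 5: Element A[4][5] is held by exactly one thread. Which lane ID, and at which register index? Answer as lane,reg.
18,1

r:4=>grp=4,rB=0  c:5=>tig=2,lo=1
L=4*4+2=18  i=0*2+1=1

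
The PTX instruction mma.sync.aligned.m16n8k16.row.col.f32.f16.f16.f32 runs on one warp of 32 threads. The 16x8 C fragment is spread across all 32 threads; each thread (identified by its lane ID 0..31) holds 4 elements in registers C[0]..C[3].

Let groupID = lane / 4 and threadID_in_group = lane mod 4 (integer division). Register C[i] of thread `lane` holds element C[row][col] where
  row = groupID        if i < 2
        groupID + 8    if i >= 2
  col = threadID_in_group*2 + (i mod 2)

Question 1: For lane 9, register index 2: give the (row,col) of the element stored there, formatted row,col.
9: G=2,T=1
[2] (2+8,1*2+0) = (10,2)

10,2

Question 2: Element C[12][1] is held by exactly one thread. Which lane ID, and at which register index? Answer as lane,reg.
16,3

r: 12->gid=4,r8=1  c: 1->tid=0,i&1=1
L=4*4+0=16  i=1*2+1=3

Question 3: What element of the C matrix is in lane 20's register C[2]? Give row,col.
13,0

L=20->g=20>>2=5, t=20&3=0
[2]->row 5+8=13  col 0·2+0=0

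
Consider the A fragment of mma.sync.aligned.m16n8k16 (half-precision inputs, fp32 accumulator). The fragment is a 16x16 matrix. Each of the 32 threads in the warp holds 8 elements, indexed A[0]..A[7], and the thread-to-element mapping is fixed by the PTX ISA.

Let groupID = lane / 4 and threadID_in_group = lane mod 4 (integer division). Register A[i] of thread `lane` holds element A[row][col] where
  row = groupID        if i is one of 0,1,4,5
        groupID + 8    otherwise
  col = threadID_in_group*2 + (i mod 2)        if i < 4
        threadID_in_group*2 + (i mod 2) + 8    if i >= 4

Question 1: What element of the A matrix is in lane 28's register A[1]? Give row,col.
L=28->gid=28>>2=7, tid=28&3=0
[1]->row 7+0=7  col 0·2+1+0=1

7,1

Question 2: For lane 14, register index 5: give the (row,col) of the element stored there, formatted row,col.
lane 14⇒14/4=3, 14 mod 4=2
i=5  r:3+0⇒3  c:2·2+1+8⇒13

3,13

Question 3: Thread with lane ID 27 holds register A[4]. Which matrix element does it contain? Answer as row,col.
6,14

L=27⇒gr=27>>2=6, th=27&3=3
[4]⇒row 6+0=6  col 3·2+0+8=14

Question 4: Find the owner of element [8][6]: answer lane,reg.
3,2

r:8=>grp=0,rB=1  c:6=>cB=0,tig=3,lo=0
L=0*4+3=3  i=0*4+1*2+0=2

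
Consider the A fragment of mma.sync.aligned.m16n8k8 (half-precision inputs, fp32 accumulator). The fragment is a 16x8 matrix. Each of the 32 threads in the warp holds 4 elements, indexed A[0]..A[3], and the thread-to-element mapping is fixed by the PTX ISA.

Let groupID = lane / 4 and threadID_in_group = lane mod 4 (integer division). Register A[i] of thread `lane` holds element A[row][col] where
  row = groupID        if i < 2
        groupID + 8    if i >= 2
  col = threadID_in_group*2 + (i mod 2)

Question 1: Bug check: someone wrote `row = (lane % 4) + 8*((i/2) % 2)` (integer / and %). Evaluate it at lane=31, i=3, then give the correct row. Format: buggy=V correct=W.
buggy=11 correct=15

`(lane % 4) + 8*((i/2) % 2)`[31,3]->11
lane 31->31/4=7, 31 mod 4=3
i=3  r:7+8->15  c:2·3+1->7
row: 11 vs 15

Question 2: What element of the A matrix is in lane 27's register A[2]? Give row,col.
lane 27=>27/4=6, 27 mod 4=3
i=2  r:6+8=>14  c:2·3+0=>6

14,6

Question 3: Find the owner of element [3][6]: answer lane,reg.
15,0

r=3⇒gr=3,Rb=0  c=6⇒th=3,odd=0
L=3*4+3=15  i=0*2+0=0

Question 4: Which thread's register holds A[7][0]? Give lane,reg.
28,0

r:7=>grp=7,rB=0  c:0=>tig=0,lo=0
L=7*4+0=28  i=0*2+0=0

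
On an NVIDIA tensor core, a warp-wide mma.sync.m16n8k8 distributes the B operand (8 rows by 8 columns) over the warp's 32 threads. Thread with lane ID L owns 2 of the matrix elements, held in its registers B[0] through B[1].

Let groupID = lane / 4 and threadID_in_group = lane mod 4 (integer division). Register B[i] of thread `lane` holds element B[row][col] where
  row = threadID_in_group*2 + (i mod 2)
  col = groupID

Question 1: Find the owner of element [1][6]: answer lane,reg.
24,1

c: 6->gid=6  r: 1->tid=0,i&1=1
L=6*4+0=24  i=1=1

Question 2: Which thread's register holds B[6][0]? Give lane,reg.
c=0⇒gr=0  r=6⇒th=3,odd=0
L=0*4+3=3  i=0=0

3,0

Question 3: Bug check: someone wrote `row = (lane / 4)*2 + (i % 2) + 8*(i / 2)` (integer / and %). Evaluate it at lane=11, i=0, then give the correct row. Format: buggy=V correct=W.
buggy=4 correct=6

`(lane / 4)*2 + (i % 2) + 8*(i / 2)`[11,0]->4
L=11->g=11>>2=2, t=11&3=3
[0]->row 3·2+0=6  col g=2
row: 4 vs 6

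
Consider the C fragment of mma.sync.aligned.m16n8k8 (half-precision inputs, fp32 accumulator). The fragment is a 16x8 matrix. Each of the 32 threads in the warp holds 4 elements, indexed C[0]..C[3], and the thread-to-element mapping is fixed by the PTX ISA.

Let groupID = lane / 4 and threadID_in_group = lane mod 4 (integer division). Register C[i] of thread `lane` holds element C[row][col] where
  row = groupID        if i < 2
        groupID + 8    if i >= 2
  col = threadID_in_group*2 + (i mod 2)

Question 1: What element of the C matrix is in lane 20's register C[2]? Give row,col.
L=20⇒gr=20>>2=5, th=20&3=0
[2]⇒row 5+8=13  col 0·2+0=0

13,0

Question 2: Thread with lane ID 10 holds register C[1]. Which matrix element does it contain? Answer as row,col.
2,5

lane 10: gr=2 (10/4), th=2 (10%4)
i=1: r=2+0=2, c=2*2+1=5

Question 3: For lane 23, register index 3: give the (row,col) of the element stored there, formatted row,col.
L=23->gid=23>>2=5, tid=23&3=3
[3]->row 5+8=13  col 3·2+1=7

13,7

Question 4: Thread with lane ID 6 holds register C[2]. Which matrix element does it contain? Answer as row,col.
9,4

6: gid=1,tid=2
[2] (1+8,2*2+0) = (9,4)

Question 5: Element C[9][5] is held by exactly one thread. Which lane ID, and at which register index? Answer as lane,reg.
r=9->g=1,rb=1  c=5->t=2,b0=1
L=1*4+2=6  i=1*2+1=3

6,3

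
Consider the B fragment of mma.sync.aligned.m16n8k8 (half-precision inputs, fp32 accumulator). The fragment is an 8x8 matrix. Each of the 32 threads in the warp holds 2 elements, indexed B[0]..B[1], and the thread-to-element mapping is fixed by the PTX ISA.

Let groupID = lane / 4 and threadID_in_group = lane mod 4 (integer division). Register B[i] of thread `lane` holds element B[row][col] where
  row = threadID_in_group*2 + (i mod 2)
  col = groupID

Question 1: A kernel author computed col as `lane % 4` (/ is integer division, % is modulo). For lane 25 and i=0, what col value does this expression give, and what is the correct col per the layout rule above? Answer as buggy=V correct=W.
`lane % 4`[25,0]⇒1
L=25⇒gr=25>>2=6, th=25&3=1
[0]⇒row 1·2+0=2  col gr=6
col: 1 vs 6

buggy=1 correct=6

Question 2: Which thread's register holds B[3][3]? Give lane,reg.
c=3→G=3  r=3→T=1,p=1
L=3*4+1=13  i=1=1

13,1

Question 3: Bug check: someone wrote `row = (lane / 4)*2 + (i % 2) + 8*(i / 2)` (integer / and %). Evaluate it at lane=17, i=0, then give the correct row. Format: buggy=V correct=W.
`(lane / 4)*2 + (i % 2) + 8*(i / 2)`[17,0]=>8
L=17=>grp=17>>2=4, tig=17&3=1
[0]=>row 1·2+0=2  col grp=4
row: 8 vs 2

buggy=8 correct=2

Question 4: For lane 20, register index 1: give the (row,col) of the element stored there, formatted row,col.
L=20⇒gr=20>>2=5, th=20&3=0
[1]⇒row 0·2+1=1  col gr=5

1,5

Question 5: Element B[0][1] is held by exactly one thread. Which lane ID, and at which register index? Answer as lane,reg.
4,0

c=1⇒gr=1  r=0⇒th=0,odd=0
L=1*4+0=4  i=0=0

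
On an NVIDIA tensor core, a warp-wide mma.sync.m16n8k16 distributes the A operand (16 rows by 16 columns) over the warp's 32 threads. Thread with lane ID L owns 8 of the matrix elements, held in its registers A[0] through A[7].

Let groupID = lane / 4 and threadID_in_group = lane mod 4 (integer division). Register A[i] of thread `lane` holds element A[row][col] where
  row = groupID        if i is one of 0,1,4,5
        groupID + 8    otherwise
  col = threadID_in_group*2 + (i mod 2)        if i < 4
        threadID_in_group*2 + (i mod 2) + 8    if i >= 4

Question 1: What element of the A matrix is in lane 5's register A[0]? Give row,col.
1,2

L=5→G=5>>2=1, T=5&3=1
[0]→row 1+0=1  col 1·2+0+0=2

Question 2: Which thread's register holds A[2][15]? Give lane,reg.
11,5

r: 2->gid=2,r8=0  c: 15->c8=1,tid=3,i&1=1
L=2*4+3=11  i=1*4+0*2+1=5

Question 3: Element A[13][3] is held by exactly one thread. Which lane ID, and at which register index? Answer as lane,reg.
r=13->g=5,rb=1  c=3->cb=0,t=1,b0=1
L=5*4+1=21  i=0*4+1*2+1=3

21,3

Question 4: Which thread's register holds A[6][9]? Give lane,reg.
r:6=>grp=6,rB=0  c:9=>cB=1,tig=0,lo=1
L=6*4+0=24  i=1*4+0*2+1=5

24,5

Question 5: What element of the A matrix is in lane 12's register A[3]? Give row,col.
11,1

lane 12->12/4=3, 12 mod 4=0
i=3  r:3+8->11  c:2·0+1+0->1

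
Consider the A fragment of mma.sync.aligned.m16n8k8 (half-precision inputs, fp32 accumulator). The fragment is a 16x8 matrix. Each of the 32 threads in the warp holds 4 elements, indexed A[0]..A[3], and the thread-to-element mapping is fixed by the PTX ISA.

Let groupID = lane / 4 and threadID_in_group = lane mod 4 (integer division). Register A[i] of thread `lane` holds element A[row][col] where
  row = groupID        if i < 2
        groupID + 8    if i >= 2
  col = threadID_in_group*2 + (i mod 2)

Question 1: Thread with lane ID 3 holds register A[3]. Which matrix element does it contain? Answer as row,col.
8,7

L=3⇒gr=3>>2=0, th=3&3=3
[3]⇒row 0+8=8  col 3·2+1=7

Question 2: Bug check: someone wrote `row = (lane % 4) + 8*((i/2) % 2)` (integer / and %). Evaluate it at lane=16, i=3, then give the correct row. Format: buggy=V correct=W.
buggy=8 correct=12

`(lane % 4) + 8*((i/2) % 2)`[16,3]->8
L=16->gid=16>>2=4, tid=16&3=0
[3]->row 4+8=12  col 0·2+1=1
row: 8 vs 12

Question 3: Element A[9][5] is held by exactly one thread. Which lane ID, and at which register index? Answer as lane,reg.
r=9→G=1,rhi=1  c=5→T=2,p=1
L=1*4+2=6  i=1*2+1=3

6,3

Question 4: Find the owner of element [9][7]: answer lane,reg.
r=9⇒gr=1,Rb=1  c=7⇒th=3,odd=1
L=1*4+3=7  i=1*2+1=3

7,3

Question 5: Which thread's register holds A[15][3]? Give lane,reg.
29,3

r=15->g=7,rb=1  c=3->t=1,b0=1
L=7*4+1=29  i=1*2+1=3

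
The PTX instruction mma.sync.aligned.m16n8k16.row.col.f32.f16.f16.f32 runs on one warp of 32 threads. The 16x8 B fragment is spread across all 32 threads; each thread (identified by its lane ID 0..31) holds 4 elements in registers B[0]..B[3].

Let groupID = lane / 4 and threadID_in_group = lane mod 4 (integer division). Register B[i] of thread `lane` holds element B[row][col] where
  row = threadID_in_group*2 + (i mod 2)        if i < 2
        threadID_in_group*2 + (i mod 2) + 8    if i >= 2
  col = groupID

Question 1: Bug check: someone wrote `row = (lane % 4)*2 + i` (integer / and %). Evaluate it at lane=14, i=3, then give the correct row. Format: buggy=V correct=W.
buggy=7 correct=13

`(lane % 4)*2 + i`[14,3]->7
lane 14->14/4=3, 14 mod 4=2
i=3  r:2·2+1+8->13  c:3
row: 7 vs 13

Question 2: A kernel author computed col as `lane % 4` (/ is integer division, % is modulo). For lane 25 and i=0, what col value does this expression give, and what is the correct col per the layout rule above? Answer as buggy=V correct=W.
buggy=1 correct=6

`lane % 4`[25,0]⇒1
lane 25: gr=6 (25/4), th=1 (25%4)
i=0: r=1*2+0+0=2, c=gr=6
col: 1 vs 6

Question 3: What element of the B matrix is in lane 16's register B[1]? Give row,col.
L=16->g=16>>2=4, t=16&3=0
[1]->row 0·2+1+0=1  col g=4

1,4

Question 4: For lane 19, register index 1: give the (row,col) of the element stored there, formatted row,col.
7,4

19: gid=4,tid=3
[1] (3*2+1+0,4) = (7,4)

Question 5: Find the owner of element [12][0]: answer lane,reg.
c=0->g=0  r=12->rb=1,t=2,b0=0
L=0*4+2=2  i=1*2+0=2

2,2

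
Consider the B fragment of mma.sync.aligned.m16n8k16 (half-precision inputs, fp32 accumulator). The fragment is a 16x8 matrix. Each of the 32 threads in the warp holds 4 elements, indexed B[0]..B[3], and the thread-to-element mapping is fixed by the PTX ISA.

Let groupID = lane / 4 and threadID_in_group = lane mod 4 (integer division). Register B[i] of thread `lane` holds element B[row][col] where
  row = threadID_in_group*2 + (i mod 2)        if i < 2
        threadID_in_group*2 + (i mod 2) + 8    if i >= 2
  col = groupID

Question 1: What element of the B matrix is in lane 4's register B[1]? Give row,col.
1,1

L=4->gid=4>>2=1, tid=4&3=0
[1]->row 0·2+1+0=1  col gid=1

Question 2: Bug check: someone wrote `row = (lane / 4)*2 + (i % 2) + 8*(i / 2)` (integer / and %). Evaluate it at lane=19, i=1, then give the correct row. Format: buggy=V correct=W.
`(lane / 4)*2 + (i % 2) + 8*(i / 2)`[19,1]⇒9
19: gr=4,th=3
[1] (3*2+1+0,4) = (7,4)
row: 9 vs 7

buggy=9 correct=7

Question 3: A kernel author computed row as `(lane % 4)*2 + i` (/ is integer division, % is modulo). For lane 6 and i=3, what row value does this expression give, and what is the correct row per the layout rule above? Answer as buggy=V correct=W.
`(lane % 4)*2 + i`[6,3]->7
6: g=1,t=2
[3] (2*2+1+8,1) = (13,1)
row: 7 vs 13

buggy=7 correct=13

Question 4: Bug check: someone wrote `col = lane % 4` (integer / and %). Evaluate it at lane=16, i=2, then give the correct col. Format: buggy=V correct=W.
`lane % 4`[16,2]=>0
16: grp=4,tig=0
[2] (0*2+0+8,4) = (8,4)
col: 0 vs 4

buggy=0 correct=4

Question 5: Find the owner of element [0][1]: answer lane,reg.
c=1→G=1  r=0→rhi=0,T=0,p=0
L=1*4+0=4  i=0*2+0=0

4,0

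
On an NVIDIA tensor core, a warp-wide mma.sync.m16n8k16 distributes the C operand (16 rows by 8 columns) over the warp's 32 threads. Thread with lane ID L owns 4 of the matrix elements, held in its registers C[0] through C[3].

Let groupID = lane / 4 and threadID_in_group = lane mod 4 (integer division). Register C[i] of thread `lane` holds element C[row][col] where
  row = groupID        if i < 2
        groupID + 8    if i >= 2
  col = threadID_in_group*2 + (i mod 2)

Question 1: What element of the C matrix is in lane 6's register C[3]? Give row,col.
9,5

L=6->gid=6>>2=1, tid=6&3=2
[3]->row 1+8=9  col 2·2+1=5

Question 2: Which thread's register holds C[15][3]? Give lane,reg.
r=15→G=7,rhi=1  c=3→T=1,p=1
L=7*4+1=29  i=1*2+1=3

29,3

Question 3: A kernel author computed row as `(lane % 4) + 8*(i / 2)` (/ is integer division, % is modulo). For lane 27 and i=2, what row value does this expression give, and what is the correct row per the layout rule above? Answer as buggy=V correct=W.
`(lane % 4) + 8*(i / 2)`[27,2]=>11
lane 27: grp=6 (27/4), tig=3 (27%4)
i=2: r=6+8=14, c=3*2+0=6
row: 11 vs 14

buggy=11 correct=14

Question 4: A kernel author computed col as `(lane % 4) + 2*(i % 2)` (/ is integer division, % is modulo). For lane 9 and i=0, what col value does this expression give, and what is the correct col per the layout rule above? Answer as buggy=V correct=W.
`(lane % 4) + 2*(i % 2)`[9,0]->1
L=9->g=9>>2=2, t=9&3=1
[0]->row 2+0=2  col 1·2+0=2
col: 1 vs 2

buggy=1 correct=2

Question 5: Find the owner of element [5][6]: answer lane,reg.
r:5=>grp=5,rB=0  c:6=>tig=3,lo=0
L=5*4+3=23  i=0*2+0=0

23,0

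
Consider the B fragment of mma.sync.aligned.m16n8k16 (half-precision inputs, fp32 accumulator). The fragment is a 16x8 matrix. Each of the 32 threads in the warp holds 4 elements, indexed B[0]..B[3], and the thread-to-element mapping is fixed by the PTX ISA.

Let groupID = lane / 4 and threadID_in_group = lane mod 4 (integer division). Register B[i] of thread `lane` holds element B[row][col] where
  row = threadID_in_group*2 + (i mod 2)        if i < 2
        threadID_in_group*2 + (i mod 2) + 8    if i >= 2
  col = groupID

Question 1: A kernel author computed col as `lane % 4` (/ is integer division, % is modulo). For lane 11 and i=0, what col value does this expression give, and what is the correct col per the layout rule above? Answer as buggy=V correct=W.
`lane % 4`[11,0]⇒3
L=11⇒gr=11>>2=2, th=11&3=3
[0]⇒row 3·2+0+0=6  col gr=2
col: 3 vs 2

buggy=3 correct=2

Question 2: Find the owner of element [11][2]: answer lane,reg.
9,3

c:2=>grp=2  r:11=>rB=1,tig=1,lo=1
L=2*4+1=9  i=1*2+1=3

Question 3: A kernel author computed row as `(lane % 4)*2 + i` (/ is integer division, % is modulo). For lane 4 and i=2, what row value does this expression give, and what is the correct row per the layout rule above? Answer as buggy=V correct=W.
`(lane % 4)*2 + i`[4,2]->2
L=4->g=4>>2=1, t=4&3=0
[2]->row 0·2+0+8=8  col g=1
row: 2 vs 8

buggy=2 correct=8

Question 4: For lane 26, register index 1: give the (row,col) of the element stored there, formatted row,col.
L=26=>grp=26>>2=6, tig=26&3=2
[1]=>row 2·2+1+0=5  col grp=6

5,6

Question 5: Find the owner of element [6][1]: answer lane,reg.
c=1→G=1  r=6→rhi=0,T=3,p=0
L=1*4+3=7  i=0*2+0=0

7,0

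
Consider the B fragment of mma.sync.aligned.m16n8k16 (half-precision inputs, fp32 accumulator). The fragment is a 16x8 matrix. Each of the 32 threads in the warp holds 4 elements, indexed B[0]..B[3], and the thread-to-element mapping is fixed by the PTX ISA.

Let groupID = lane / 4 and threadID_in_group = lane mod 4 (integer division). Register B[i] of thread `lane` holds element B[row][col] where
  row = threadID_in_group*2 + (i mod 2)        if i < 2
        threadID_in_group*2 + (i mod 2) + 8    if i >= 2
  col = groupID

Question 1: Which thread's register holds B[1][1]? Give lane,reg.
4,1

c:1=>grp=1  r:1=>rB=0,tig=0,lo=1
L=1*4+0=4  i=0*2+1=1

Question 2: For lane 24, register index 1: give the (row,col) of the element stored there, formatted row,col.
lane 24: gr=6 (24/4), th=0 (24%4)
i=1: r=0*2+1+0=1, c=gr=6

1,6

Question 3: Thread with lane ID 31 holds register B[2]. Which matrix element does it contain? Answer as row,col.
14,7

L=31=>grp=31>>2=7, tig=31&3=3
[2]=>row 3·2+0+8=14  col grp=7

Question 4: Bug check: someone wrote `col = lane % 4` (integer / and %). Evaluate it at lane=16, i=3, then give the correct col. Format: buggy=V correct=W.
`lane % 4`[16,3]→0
16: G=4,T=0
[3] (0*2+1+8,4) = (9,4)
col: 0 vs 4

buggy=0 correct=4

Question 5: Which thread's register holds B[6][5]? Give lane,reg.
c=5→G=5  r=6→rhi=0,T=3,p=0
L=5*4+3=23  i=0*2+0=0

23,0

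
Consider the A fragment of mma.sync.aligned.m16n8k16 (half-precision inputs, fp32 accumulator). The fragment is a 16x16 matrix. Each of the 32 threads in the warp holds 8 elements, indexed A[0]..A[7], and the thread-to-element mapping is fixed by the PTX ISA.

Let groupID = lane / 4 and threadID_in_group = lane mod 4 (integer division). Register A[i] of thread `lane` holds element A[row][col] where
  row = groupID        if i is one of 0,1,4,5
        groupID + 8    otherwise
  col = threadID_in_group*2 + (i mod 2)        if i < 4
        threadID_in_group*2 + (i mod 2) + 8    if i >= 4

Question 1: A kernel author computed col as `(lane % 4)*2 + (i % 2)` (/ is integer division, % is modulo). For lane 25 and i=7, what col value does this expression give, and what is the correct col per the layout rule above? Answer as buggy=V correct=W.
buggy=3 correct=11

`(lane % 4)*2 + (i % 2)`[25,7]->3
lane 25->25/4=6, 25 mod 4=1
i=7  r:6+8->14  c:2·1+1+8->11
col: 3 vs 11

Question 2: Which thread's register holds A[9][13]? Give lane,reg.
6,7

r:9=>grp=1,rB=1  c:13=>cB=1,tig=2,lo=1
L=1*4+2=6  i=1*4+1*2+1=7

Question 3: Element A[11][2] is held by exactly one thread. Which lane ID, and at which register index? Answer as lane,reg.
r=11⇒gr=3,Rb=1  c=2⇒Cb=0,th=1,odd=0
L=3*4+1=13  i=0*4+1*2+0=2

13,2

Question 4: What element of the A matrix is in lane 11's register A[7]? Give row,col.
L=11=>grp=11>>2=2, tig=11&3=3
[7]=>row 2+8=10  col 3·2+1+8=15

10,15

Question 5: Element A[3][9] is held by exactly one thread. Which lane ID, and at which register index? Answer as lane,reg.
12,5

r=3⇒gr=3,Rb=0  c=9⇒Cb=1,th=0,odd=1
L=3*4+0=12  i=1*4+0*2+1=5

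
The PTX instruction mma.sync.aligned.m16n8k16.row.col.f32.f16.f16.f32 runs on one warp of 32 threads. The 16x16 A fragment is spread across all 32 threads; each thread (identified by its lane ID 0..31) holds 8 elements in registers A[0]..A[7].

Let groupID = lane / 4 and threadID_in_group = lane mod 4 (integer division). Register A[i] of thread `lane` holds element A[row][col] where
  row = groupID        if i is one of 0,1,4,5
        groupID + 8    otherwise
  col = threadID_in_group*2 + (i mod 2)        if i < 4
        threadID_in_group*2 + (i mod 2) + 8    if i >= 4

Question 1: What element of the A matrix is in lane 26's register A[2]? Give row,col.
26: grp=6,tig=2
[2] (6+8,2*2+0+0) = (14,4)

14,4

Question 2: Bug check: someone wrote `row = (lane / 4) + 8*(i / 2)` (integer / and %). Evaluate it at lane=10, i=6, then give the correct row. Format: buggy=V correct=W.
buggy=26 correct=10

`(lane / 4) + 8*(i / 2)`[10,6]->26
lane 10: gid=2 (10/4), tid=2 (10%4)
i=6: r=2+8=10, c=2*2+0+8=12
row: 26 vs 10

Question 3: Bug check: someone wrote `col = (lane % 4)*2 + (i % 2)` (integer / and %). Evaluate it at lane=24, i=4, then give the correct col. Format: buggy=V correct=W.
`(lane % 4)*2 + (i % 2)`[24,4]⇒0
lane 24⇒24/4=6, 24 mod 4=0
i=4  r:6+0⇒6  c:2·0+0+8⇒8
col: 0 vs 8

buggy=0 correct=8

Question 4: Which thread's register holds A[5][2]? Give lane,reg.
r=5->g=5,rb=0  c=2->cb=0,t=1,b0=0
L=5*4+1=21  i=0*4+0*2+0=0

21,0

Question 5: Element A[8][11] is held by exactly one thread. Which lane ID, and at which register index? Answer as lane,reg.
r:8=>grp=0,rB=1  c:11=>cB=1,tig=1,lo=1
L=0*4+1=1  i=1*4+1*2+1=7

1,7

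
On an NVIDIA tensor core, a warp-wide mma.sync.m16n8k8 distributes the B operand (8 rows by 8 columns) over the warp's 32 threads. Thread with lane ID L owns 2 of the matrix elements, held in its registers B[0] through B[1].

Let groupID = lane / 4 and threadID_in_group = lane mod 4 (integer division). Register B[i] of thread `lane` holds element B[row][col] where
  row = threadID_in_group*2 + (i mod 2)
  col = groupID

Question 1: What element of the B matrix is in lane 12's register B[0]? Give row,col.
L=12->g=12>>2=3, t=12&3=0
[0]->row 0·2+0=0  col g=3

0,3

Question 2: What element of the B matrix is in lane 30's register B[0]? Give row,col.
4,7

30: G=7,T=2
[0] (2*2+0,7) = (4,7)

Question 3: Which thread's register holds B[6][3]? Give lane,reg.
15,0

c=3⇒gr=3  r=6⇒th=3,odd=0
L=3*4+3=15  i=0=0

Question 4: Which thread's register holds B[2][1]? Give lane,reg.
5,0

c=1->g=1  r=2->t=1,b0=0
L=1*4+1=5  i=0=0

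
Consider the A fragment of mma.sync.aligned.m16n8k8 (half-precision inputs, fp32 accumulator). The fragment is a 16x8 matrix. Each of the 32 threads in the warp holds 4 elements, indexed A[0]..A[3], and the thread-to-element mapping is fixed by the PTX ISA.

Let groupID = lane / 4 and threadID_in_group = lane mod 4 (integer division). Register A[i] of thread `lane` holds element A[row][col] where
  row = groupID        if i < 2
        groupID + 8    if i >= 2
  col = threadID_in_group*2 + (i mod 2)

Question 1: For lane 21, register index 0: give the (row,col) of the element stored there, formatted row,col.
lane 21=>21/4=5, 21 mod 4=1
i=0  r:5+0=>5  c:2·1+0=>2

5,2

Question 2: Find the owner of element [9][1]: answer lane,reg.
r=9->g=1,rb=1  c=1->t=0,b0=1
L=1*4+0=4  i=1*2+1=3

4,3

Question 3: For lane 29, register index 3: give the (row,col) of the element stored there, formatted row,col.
15,3

lane 29: grp=7 (29/4), tig=1 (29%4)
i=3: r=7+8=15, c=1*2+1=3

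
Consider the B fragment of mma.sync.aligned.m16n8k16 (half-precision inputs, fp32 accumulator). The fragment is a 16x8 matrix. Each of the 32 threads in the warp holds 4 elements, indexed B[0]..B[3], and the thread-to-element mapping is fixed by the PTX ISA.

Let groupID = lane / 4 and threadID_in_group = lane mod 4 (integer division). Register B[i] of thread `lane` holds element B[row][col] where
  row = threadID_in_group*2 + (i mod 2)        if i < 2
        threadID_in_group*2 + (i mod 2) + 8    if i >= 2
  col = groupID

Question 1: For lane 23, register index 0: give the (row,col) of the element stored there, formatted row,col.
6,5

lane 23→23/4=5, 23 mod 4=3
i=0  r:2·3+0+0→6  c:5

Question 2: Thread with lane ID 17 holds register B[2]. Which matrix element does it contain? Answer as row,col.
L=17→G=17>>2=4, T=17&3=1
[2]→row 1·2+0+8=10  col G=4

10,4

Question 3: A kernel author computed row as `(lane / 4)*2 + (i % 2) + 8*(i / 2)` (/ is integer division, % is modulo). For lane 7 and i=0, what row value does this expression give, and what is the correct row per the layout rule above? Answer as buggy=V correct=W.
`(lane / 4)*2 + (i % 2) + 8*(i / 2)`[7,0]->2
lane 7->7/4=1, 7 mod 4=3
i=0  r:2·3+0+0->6  c:1
row: 2 vs 6

buggy=2 correct=6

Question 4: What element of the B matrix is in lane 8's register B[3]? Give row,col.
9,2

lane 8->8/4=2, 8 mod 4=0
i=3  r:2·0+1+8->9  c:2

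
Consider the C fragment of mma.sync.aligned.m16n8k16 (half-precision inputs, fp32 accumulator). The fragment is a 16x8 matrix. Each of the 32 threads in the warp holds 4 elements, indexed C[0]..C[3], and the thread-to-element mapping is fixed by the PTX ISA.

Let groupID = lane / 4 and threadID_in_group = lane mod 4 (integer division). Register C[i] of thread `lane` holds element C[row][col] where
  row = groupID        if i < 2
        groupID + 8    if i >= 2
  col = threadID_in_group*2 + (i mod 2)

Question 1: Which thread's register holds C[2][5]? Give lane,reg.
r=2⇒gr=2,Rb=0  c=5⇒th=2,odd=1
L=2*4+2=10  i=0*2+1=1

10,1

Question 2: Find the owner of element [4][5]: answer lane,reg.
r: 4->gid=4,r8=0  c: 5->tid=2,i&1=1
L=4*4+2=18  i=0*2+1=1

18,1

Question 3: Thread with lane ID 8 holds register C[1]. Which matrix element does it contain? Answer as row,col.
2,1

lane 8: g=2 (8/4), t=0 (8%4)
i=1: r=2+0=2, c=0*2+1=1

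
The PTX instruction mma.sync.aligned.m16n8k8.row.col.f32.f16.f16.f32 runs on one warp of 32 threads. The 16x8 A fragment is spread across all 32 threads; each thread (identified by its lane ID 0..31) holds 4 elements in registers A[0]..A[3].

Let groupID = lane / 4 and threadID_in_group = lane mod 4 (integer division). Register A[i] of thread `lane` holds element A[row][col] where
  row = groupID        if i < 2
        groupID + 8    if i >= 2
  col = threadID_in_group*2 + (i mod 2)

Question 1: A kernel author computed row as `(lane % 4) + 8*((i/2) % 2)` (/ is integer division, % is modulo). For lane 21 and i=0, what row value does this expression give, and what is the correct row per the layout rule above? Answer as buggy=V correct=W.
`(lane % 4) + 8*((i/2) % 2)`[21,0]→1
21: G=5,T=1
[0] (5+0,1*2+0) = (5,2)
row: 1 vs 5

buggy=1 correct=5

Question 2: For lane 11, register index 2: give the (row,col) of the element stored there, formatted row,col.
L=11→G=11>>2=2, T=11&3=3
[2]→row 2+8=10  col 3·2+0=6

10,6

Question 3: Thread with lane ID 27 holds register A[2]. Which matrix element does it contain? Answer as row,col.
27: G=6,T=3
[2] (6+8,3*2+0) = (14,6)

14,6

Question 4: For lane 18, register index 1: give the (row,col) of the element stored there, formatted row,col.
4,5

lane 18: g=4 (18/4), t=2 (18%4)
i=1: r=4+0=4, c=2*2+1=5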